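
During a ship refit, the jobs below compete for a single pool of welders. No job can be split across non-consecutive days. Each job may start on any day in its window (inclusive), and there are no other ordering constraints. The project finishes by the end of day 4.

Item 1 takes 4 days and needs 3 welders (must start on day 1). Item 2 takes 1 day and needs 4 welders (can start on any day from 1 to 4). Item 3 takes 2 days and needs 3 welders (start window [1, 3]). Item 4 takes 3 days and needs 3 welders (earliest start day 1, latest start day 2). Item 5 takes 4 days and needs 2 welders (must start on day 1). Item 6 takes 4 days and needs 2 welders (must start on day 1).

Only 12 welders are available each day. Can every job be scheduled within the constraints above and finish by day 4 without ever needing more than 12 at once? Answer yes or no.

no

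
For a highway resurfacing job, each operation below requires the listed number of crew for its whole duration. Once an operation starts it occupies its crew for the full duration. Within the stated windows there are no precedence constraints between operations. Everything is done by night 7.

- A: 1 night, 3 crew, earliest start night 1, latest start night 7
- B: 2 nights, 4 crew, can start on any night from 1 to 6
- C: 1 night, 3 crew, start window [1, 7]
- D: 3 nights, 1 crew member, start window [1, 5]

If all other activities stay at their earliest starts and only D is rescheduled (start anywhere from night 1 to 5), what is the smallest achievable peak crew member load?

D@1: n1:11  n2:5  n3:1  n4:0  n5:0  n6:0  n7:0 → peak 11
D@2: n1:10  n2:5  n3:1  n4:1  n5:0  n6:0  n7:0 → peak 10
D@3: n1:10  n2:4  n3:1  n4:1  n5:1  n6:0  n7:0 → peak 10
D@4: n1:10  n2:4  n3:0  n4:1  n5:1  n6:1  n7:0 → peak 10
D@5: n1:10  n2:4  n3:0  n4:0  n5:1  n6:1  n7:1 → peak 10
Best is D@2, peak 10.

10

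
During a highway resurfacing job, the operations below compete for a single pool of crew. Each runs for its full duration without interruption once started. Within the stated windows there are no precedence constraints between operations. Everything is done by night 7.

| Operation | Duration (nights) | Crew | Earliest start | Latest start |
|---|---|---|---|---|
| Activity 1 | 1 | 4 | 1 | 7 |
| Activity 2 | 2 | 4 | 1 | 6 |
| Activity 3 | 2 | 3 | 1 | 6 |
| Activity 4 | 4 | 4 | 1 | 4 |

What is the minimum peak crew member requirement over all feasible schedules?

7

Early-start (Activity 1@1, Activity 2@1, Activity 3@1, Activity 4@1) gives peak 15: n1:15  n2:11  n3:4  n4:4  n5:0  n6:0  n7:0.
Shift Activity 2→2, Activity 4→4.
Schedule Activity 1@1, Activity 2@2, Activity 3@1, Activity 4@4: n1:7  n2:7  n3:4  n4:4  n5:4  n6:4  n7:4 — peak 7.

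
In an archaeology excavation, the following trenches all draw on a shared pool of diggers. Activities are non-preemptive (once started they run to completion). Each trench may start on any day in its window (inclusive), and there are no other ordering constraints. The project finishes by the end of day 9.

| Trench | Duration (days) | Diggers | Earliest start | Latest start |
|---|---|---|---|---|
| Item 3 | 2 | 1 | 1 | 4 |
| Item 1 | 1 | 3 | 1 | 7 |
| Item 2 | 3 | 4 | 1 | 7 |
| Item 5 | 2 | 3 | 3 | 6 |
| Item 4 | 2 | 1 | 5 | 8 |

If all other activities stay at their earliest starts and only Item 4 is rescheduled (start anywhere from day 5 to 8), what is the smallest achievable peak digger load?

Item 4@5: d1:8  d2:5  d3:7  d4:3  d5:1  d6:1  d7:0  d8:0  d9:0 → peak 8
Item 4@6: d1:8  d2:5  d3:7  d4:3  d5:0  d6:1  d7:1  d8:0  d9:0 → peak 8
Item 4@7: d1:8  d2:5  d3:7  d4:3  d5:0  d6:0  d7:1  d8:1  d9:0 → peak 8
Item 4@8: d1:8  d2:5  d3:7  d4:3  d5:0  d6:0  d7:0  d8:1  d9:1 → peak 8
Best is Item 4@5, peak 8.

8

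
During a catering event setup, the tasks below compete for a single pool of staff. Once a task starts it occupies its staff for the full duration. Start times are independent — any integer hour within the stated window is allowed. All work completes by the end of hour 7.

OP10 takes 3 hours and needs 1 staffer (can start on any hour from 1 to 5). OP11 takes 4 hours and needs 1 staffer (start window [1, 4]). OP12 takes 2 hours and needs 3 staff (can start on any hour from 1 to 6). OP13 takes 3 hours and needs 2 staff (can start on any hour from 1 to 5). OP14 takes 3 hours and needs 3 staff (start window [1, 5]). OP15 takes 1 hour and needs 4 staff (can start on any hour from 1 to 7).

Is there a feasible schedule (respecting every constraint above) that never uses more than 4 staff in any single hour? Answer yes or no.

Total staffer-hours = 32; over 7 hours the average is 32/7 > 4, so some hour must exceed 4.

no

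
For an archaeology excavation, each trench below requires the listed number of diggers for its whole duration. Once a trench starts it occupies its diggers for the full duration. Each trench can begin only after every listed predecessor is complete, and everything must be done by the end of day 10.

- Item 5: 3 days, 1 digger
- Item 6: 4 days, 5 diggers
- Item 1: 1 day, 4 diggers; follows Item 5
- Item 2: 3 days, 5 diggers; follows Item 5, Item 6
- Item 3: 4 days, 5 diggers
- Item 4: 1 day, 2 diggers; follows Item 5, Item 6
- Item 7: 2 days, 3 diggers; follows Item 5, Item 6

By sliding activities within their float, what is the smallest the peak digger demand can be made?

Early-start (Item 5@1, Item 6@1, Item 1@4, Item 2@5, Item 3@1, Item 4@5, Item 7@5) gives peak 14: d1:11  d2:11  d3:11  d4:14  d5:10  d6:8  d7:5  d8:0  d9:0  d10:0.
Shift Item 3→5, Item 4→8, Item 7→8.
Schedule Item 5@1, Item 6@1, Item 1@4, Item 2@5, Item 3@5, Item 4@8, Item 7@8: d1:6  d2:6  d3:6  d4:9  d5:10  d6:10  d7:10  d8:10  d9:3  d10:0 — peak 10.

10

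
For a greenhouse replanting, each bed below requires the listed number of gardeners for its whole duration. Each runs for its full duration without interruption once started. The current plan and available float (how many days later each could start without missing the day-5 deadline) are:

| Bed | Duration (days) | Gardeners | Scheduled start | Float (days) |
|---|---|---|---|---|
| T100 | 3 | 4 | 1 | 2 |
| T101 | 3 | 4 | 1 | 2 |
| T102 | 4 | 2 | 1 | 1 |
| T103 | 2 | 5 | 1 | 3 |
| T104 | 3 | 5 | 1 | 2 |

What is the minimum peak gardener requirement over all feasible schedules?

Early-start (T100@1, T101@1, T102@1, T103@1, T104@1) gives peak 20: d1:20  d2:20  d3:15  d4:2  d5:0.
Shift T104→3.
Schedule T100@1, T101@1, T102@1, T103@1, T104@3: d1:15  d2:15  d3:15  d4:7  d5:5 — peak 15.

15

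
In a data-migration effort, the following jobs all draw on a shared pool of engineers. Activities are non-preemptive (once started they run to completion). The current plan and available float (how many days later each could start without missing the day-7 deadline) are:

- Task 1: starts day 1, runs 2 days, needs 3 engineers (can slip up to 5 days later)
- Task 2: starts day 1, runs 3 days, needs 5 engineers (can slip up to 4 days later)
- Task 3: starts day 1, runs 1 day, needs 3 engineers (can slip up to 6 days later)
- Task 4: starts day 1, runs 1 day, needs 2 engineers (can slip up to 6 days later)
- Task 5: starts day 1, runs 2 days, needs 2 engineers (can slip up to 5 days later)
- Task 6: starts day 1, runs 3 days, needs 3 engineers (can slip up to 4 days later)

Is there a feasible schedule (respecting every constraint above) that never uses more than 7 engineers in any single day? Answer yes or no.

Schedule Task 1@1, Task 2@4, Task 3@3, Task 4@4, Task 5@5, Task 6@1: d1:6  d2:6  d3:6  d4:7  d5:7  d6:7  d7:0 — peak 7 ≤ 7.

yes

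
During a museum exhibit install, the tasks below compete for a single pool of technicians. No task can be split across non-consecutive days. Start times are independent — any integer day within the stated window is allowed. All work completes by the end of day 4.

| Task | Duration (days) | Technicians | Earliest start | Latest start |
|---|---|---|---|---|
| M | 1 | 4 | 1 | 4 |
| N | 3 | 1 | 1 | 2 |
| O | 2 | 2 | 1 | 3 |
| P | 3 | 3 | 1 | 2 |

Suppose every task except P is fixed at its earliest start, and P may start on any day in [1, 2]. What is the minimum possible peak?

P@1: d1:10  d2:6  d3:4  d4:0 → peak 10
P@2: d1:7  d2:6  d3:4  d4:3 → peak 7
Best is P@2, peak 7.

7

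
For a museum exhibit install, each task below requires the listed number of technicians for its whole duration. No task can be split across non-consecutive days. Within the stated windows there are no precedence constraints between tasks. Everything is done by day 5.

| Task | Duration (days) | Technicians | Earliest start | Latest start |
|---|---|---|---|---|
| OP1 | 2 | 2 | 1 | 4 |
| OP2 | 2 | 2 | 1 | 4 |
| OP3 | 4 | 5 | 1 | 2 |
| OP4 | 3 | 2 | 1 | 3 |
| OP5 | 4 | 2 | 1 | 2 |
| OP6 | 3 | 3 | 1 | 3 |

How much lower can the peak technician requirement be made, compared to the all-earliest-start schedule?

Early-start peak: d1:16  d2:16  d3:12  d4:7  d5:0 ⇒ 16.
Leveled (OP1@1, OP2@1, OP3@1, OP4@3, OP5@1, OP6@3): d1:11  d2:11  d3:12  d4:12  d5:5 ⇒ 12.
Reduction 16 − 12 = 4.

4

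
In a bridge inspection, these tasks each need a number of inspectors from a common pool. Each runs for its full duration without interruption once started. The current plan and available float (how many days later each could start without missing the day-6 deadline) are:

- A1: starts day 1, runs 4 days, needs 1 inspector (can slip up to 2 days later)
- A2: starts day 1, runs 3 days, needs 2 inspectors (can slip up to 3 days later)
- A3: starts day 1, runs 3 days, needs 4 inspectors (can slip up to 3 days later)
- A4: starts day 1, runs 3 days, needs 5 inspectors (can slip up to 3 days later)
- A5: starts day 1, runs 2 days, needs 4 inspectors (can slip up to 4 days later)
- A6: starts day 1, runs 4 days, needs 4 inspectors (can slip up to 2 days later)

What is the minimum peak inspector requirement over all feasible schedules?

11

Early-start (A1@1, A2@1, A3@1, A4@1, A5@1, A6@1) gives peak 20: d1:20  d2:20  d3:16  d4:5  d5:0  d6:0.
Shift A4→4, A6→3.
Schedule A1@1, A2@1, A3@1, A4@4, A5@1, A6@3: d1:11  d2:11  d3:11  d4:10  d5:9  d6:9 — peak 11.
Total inspector-days = 61 over 6 days ⇒ peak ≥ ⌈61/6⌉ = 11, so 11 is optimal.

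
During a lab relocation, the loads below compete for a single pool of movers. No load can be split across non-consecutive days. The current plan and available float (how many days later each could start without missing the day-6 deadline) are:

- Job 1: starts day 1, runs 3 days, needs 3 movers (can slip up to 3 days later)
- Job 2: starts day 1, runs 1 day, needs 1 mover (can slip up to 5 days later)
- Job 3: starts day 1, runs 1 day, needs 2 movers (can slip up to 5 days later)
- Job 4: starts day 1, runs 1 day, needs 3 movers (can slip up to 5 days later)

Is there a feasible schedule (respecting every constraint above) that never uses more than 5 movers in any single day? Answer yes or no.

Schedule Job 1@1, Job 2@4, Job 3@4, Job 4@5: d1:3  d2:3  d3:3  d4:3  d5:3  d6:0 — peak 3 ≤ 5.

yes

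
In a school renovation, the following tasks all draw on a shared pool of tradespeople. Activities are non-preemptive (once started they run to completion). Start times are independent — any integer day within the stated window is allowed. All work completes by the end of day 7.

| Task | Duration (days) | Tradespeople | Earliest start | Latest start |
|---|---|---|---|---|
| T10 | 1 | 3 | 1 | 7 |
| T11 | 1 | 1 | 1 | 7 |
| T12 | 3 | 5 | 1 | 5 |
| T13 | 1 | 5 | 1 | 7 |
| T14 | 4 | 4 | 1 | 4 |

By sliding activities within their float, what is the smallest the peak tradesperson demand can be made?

9

Early-start (T10@1, T11@1, T12@1, T13@1, T14@1) gives peak 18: d1:18  d2:9  d3:9  d4:4  d5:0  d6:0  d7:0.
Shift T13→4, T14→2.
Schedule T10@1, T11@1, T12@1, T13@4, T14@2: d1:9  d2:9  d3:9  d4:9  d5:4  d6:0  d7:0 — peak 9.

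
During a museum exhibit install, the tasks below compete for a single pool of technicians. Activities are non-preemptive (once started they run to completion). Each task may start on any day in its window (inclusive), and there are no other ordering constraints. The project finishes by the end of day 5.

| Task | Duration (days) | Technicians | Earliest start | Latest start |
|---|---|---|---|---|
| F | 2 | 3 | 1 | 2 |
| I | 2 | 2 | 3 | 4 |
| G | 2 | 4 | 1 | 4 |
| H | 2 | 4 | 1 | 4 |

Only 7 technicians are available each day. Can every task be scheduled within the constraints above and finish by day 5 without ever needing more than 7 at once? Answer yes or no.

yes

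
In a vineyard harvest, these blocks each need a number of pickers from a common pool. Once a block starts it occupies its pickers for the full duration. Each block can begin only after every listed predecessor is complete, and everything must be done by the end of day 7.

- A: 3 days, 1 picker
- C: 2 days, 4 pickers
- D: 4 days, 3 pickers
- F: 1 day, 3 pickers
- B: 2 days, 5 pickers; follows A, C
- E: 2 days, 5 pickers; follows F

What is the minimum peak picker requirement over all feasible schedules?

Early-start (A@1, C@1, D@1, F@1, B@4, E@2) gives peak 13: d1:11  d2:13  d3:9  d4:8  d5:5  d6:0  d7:0.
Shift F→3, E→6.
Schedule A@1, C@1, D@1, F@3, B@4, E@6: d1:8  d2:8  d3:7  d4:8  d5:5  d6:5  d7:5 — peak 8.

8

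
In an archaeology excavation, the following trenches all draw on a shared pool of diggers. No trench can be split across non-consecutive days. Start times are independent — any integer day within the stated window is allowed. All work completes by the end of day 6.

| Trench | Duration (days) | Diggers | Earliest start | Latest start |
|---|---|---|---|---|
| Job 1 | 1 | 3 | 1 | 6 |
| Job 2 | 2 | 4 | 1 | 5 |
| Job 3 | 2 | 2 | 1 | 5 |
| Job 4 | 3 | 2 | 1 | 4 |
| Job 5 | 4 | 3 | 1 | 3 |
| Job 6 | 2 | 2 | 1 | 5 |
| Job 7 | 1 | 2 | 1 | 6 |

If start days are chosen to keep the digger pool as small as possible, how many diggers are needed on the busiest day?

Early-start (Job 1@1, Job 2@1, Job 3@1, Job 4@1, Job 5@1, Job 6@1, Job 7@1) gives peak 18: d1:18  d2:13  d3:5  d4:3  d5:0  d6:0.
Shift Job 3→2, Job 4→3, Job 5→3, Job 6→4, Job 7→6.
Schedule Job 1@1, Job 2@1, Job 3@2, Job 4@3, Job 5@3, Job 6@4, Job 7@6: d1:7  d2:6  d3:7  d4:7  d5:7  d6:5 — peak 7.
Total digger-days = 39 over 6 days ⇒ peak ≥ ⌈39/6⌉ = 7, so 7 is optimal.

7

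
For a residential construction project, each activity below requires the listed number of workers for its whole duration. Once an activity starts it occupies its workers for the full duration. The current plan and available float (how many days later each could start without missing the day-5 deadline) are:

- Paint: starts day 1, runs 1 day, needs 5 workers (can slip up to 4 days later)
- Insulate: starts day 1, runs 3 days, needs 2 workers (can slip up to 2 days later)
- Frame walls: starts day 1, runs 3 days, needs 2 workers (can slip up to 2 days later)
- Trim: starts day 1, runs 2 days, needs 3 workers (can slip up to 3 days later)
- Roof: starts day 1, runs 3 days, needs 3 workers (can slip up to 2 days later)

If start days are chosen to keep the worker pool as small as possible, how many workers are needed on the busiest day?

8

Early-start (Paint@1, Insulate@1, Frame walls@1, Trim@1, Roof@1) gives peak 15: d1:15  d2:10  d3:7  d4:0  d5:0.
Shift Frame walls→2, Trim→4, Roof→2.
Schedule Paint@1, Insulate@1, Frame walls@2, Trim@4, Roof@2: d1:7  d2:7  d3:7  d4:8  d5:3 — peak 8.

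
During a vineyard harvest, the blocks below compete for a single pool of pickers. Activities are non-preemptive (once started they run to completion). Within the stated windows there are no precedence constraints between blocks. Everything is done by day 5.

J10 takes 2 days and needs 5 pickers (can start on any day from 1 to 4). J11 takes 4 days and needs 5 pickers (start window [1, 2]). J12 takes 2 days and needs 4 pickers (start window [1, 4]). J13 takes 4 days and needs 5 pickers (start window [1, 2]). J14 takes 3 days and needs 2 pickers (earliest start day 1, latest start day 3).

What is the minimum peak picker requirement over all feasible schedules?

16

Early-start (J10@1, J11@1, J12@1, J13@1, J14@1) gives peak 21: d1:21  d2:21  d3:12  d4:10  d5:0.
Shift J12→3, J14→3.
Schedule J10@1, J11@1, J12@3, J13@1, J14@3: d1:15  d2:15  d3:16  d4:16  d5:2 — peak 16.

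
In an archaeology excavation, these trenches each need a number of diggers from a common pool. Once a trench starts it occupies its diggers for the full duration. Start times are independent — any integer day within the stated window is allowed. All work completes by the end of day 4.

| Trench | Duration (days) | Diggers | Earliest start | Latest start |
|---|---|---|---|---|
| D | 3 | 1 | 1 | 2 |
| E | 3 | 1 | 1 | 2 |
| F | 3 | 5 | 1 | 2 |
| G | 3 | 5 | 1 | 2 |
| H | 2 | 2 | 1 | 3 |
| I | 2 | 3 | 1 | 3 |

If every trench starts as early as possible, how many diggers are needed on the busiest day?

Early-start schedule: D@1, E@1, F@1, G@1, H@1, I@1.
Load per day: day 1: 17, day 2: 17, day 3: 12, day 4: 0.
Peak is 17.

17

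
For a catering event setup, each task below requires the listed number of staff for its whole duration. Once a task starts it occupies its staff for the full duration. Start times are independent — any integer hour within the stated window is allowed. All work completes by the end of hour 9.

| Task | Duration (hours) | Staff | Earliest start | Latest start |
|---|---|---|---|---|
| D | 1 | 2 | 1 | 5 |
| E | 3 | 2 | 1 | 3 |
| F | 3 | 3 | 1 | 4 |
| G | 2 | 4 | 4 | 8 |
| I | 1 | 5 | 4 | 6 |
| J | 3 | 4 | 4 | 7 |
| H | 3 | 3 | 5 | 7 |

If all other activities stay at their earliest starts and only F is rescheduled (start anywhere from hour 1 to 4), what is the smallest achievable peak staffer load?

13

F@1: h1:7  h2:5  h3:5  h4:13  h5:11  h6:7  h7:3  h8:0  h9:0 → peak 13
F@2: h1:4  h2:5  h3:5  h4:16  h5:11  h6:7  h7:3  h8:0  h9:0 → peak 16
F@3: h1:4  h2:2  h3:5  h4:16  h5:14  h6:7  h7:3  h8:0  h9:0 → peak 16
F@4: h1:4  h2:2  h3:2  h4:16  h5:14  h6:10  h7:3  h8:0  h9:0 → peak 16
Best is F@1, peak 13.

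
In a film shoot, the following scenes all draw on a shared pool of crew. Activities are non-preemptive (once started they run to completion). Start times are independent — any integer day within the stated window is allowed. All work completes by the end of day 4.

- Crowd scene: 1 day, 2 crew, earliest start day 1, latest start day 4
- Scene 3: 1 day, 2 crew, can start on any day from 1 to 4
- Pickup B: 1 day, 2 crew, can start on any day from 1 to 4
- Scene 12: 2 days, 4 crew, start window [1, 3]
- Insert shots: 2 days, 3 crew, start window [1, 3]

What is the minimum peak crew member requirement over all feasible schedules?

6

Early-start (Crowd scene@1, Scene 3@1, Pickup B@1, Scene 12@1, Insert shots@1) gives peak 13: d1:13  d2:7  d3:0  d4:0.
Shift Scene 3→2, Pickup B→3, Insert shots→3.
Schedule Crowd scene@1, Scene 3@2, Pickup B@3, Scene 12@1, Insert shots@3: d1:6  d2:6  d3:5  d4:3 — peak 6.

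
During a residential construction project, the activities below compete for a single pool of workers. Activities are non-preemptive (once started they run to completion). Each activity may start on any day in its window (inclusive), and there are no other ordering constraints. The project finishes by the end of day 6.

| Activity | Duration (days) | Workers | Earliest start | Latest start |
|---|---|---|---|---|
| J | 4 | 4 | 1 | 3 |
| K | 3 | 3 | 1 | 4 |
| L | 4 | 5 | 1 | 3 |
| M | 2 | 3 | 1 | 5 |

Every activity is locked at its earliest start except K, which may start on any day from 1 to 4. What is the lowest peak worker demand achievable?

12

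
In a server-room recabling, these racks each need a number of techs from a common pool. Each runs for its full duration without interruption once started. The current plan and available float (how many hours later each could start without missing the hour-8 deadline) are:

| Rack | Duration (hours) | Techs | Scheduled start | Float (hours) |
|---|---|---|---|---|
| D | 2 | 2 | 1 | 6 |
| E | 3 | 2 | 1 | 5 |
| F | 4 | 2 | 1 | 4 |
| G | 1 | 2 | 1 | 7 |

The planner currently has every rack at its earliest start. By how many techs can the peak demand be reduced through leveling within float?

Early-start peak: h1:8  h2:6  h3:4  h4:2  h5:0  h6:0  h7:0  h8:0 ⇒ 8.
Leveled (D@1, E@1, F@3, G@4): h1:4  h2:4  h3:4  h4:4  h5:2  h6:2  h7:0  h8:0 ⇒ 4.
Reduction 8 − 4 = 4.

4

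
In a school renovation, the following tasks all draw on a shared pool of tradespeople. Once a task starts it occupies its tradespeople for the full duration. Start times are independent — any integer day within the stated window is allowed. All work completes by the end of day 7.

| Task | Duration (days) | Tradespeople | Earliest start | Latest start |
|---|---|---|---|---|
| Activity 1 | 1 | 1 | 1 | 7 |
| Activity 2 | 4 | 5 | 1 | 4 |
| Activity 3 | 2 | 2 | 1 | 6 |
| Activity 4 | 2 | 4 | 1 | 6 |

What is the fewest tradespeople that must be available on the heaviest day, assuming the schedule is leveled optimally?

Early-start (Activity 1@1, Activity 2@1, Activity 3@1, Activity 4@1) gives peak 12: d1:12  d2:11  d3:5  d4:5  d5:0  d6:0  d7:0.
Shift Activity 3→5, Activity 4→5.
Schedule Activity 1@1, Activity 2@1, Activity 3@5, Activity 4@5: d1:6  d2:5  d3:5  d4:5  d5:6  d6:6  d7:0 — peak 6.

6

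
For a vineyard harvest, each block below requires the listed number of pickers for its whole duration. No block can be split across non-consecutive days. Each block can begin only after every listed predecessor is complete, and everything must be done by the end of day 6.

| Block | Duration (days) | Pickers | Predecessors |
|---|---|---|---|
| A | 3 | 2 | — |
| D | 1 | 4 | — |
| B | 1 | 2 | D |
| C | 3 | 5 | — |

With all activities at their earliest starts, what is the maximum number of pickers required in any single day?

11

Early-start schedule: A@1, D@1, B@2, C@1.
Load per day: day 1: 11, day 2: 9, day 3: 7, day 4: 0, day 5: 0, day 6: 0.
Peak is 11.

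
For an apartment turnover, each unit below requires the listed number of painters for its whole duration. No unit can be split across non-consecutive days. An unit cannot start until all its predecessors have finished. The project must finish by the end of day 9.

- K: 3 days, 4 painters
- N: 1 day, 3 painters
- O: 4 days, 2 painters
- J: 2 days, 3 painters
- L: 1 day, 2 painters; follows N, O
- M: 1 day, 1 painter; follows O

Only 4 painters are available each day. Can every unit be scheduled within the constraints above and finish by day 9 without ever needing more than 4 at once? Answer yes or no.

The minimum achievable peak is 5; 4 < 5, so no feasible schedule stays within the cap.

no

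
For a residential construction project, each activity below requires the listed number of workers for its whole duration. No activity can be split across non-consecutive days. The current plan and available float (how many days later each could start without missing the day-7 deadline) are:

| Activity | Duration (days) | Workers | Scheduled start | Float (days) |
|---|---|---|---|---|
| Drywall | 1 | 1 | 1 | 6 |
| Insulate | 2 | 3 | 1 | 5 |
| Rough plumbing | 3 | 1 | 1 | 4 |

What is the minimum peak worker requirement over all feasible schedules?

Early-start (Drywall@1, Insulate@1, Rough plumbing@1) gives peak 5: d1:5  d2:4  d3:1  d4:0  d5:0  d6:0  d7:0.
Shift Insulate→2, Rough plumbing→4.
Schedule Drywall@1, Insulate@2, Rough plumbing@4: d1:1  d2:3  d3:3  d4:1  d5:1  d6:1  d7:0 — peak 3.

3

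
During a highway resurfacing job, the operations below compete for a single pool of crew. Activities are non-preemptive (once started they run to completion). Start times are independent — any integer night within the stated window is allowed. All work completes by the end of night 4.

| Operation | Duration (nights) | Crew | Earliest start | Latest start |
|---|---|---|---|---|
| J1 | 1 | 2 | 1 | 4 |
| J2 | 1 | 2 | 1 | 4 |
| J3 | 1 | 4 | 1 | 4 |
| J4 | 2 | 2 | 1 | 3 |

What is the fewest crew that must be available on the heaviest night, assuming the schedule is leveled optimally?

4

Early-start (J1@1, J2@1, J3@1, J4@1) gives peak 10: n1:10  n2:2  n3:0  n4:0.
Shift J3→2, J4→3.
Schedule J1@1, J2@1, J3@2, J4@3: n1:4  n2:4  n3:2  n4:2 — peak 4.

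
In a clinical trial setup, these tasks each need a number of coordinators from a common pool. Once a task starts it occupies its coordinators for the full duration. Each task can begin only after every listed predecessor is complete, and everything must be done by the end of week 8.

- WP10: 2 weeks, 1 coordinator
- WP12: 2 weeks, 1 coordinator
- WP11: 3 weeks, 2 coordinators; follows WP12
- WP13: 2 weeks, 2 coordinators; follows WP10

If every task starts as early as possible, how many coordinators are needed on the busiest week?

4

Early-start schedule: WP10@1, WP12@1, WP11@3, WP13@3.
Load per week: week 1: 2, week 2: 2, week 3: 4, week 4: 4, week 5: 2, week 6: 0, week 7: 0, week 8: 0.
Peak is 4.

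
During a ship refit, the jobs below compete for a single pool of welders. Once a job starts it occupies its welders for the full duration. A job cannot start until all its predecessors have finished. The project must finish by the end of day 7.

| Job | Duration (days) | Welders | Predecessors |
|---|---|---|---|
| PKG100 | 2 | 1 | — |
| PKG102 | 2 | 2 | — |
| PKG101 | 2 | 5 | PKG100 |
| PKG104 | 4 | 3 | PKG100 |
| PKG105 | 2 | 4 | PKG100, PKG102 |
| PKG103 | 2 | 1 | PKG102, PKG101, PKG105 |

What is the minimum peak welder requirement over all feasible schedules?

12

Schedule PKG100@1, PKG102@1, PKG101@3, PKG104@3, PKG105@3, PKG103@5: d1:3  d2:3  d3:12  d4:12  d5:4  d6:4  d7:0 — peak 12.
No arrangement of the 16 feasible schedules does better.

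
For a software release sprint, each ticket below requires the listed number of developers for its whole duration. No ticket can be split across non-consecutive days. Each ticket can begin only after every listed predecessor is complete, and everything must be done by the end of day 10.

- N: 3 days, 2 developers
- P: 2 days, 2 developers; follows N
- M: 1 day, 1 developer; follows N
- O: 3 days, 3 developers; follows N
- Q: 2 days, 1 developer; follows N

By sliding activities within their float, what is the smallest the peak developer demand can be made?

3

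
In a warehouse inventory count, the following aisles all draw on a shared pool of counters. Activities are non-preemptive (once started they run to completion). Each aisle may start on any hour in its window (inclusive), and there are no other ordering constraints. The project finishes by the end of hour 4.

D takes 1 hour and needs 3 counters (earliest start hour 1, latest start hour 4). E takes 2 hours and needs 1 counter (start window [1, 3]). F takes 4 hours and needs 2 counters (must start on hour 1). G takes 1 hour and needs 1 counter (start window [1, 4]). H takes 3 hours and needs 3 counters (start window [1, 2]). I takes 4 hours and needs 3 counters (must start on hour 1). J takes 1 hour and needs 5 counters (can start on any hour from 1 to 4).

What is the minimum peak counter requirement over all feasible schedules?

11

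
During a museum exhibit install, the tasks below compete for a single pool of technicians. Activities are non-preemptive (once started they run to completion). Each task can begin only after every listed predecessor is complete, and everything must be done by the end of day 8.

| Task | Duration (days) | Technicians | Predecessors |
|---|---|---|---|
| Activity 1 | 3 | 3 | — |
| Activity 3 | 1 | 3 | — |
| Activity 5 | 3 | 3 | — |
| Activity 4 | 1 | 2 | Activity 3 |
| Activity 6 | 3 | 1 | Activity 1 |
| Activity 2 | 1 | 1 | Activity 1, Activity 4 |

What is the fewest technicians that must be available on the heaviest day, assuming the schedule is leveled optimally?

4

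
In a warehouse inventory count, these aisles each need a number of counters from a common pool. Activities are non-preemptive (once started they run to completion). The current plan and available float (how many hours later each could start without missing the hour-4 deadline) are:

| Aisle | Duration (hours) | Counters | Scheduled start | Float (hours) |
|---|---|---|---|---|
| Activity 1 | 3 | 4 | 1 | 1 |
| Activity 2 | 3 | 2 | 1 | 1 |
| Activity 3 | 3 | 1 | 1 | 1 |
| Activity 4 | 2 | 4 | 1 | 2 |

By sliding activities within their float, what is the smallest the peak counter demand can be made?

Schedule Activity 1@1, Activity 2@1, Activity 3@1, Activity 4@1: h1:11  h2:11  h3:7  h4:0 — peak 11.
No arrangement of the 24 feasible schedules does better.

11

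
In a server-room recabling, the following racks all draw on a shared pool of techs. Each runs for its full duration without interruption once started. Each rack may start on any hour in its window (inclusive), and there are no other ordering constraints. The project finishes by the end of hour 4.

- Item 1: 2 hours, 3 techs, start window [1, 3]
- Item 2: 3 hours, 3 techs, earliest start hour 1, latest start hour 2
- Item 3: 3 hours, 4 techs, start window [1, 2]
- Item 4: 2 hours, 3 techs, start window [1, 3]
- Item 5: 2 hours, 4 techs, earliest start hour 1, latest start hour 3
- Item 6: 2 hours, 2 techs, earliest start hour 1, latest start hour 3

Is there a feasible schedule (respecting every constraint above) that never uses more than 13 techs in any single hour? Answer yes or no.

yes

Schedule Item 1@1, Item 2@1, Item 3@1, Item 4@1, Item 5@3, Item 6@3: h1:13  h2:13  h3:13  h4:6 — peak 13 ≤ 13.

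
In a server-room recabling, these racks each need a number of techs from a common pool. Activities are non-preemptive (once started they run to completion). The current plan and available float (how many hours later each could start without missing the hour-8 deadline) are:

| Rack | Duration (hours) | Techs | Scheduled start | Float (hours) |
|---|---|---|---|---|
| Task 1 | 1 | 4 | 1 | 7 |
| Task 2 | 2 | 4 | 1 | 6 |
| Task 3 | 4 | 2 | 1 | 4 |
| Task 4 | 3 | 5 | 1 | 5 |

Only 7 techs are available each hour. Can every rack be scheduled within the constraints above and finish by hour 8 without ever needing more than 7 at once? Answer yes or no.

Schedule Task 1@1, Task 2@2, Task 3@1, Task 4@5: h1:6  h2:6  h3:6  h4:2  h5:5  h6:5  h7:5  h8:0 — peak 6 ≤ 7.

yes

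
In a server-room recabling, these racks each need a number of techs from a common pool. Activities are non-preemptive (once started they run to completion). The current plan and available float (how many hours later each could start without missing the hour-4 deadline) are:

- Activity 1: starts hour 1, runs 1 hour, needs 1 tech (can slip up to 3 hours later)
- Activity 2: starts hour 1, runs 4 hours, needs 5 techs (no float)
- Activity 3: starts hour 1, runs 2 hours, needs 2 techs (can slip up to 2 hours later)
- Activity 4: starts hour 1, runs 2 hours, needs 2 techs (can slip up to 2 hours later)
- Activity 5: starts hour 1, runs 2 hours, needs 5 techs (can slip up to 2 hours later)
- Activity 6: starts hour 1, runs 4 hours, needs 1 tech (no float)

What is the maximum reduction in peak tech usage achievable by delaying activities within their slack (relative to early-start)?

Early-start peak: h1:16  h2:15  h3:6  h4:6 ⇒ 16.
Leveled (Activity 1@1, Activity 2@1, Activity 3@1, Activity 4@1, Activity 5@3, Activity 6@1): h1:11  h2:10  h3:11  h4:11 ⇒ 11.
Reduction 16 − 11 = 5.

5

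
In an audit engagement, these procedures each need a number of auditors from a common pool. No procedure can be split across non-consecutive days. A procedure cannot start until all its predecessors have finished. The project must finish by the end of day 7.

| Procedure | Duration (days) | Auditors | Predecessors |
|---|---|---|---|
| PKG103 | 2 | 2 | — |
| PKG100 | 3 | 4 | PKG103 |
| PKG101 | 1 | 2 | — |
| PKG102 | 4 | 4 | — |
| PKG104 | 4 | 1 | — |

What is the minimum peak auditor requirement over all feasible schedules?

Early-start (PKG103@1, PKG100@3, PKG101@1, PKG102@1, PKG104@1) gives peak 9: d1:9  d2:7  d3:9  d4:9  d5:4  d6:0  d7:0.
Shift PKG100→5, PKG101→3, PKG104→4.
Schedule PKG103@1, PKG100@5, PKG101@3, PKG102@1, PKG104@4: d1:6  d2:6  d3:6  d4:5  d5:5  d6:5  d7:5 — peak 6.
Total auditor-days = 38 over 7 days ⇒ peak ≥ ⌈38/7⌉ = 6, so 6 is optimal.

6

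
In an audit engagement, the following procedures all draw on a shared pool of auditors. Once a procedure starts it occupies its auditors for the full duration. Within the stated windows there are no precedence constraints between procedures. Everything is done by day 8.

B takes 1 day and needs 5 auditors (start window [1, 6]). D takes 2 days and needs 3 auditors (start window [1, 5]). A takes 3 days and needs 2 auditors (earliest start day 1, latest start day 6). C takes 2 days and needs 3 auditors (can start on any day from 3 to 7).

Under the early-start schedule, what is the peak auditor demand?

10

Early-start schedule: B@1, D@1, A@1, C@3.
Load per day: day 1: 10, day 2: 5, day 3: 5, day 4: 3, day 5: 0, day 6: 0, day 7: 0, day 8: 0.
Peak is 10.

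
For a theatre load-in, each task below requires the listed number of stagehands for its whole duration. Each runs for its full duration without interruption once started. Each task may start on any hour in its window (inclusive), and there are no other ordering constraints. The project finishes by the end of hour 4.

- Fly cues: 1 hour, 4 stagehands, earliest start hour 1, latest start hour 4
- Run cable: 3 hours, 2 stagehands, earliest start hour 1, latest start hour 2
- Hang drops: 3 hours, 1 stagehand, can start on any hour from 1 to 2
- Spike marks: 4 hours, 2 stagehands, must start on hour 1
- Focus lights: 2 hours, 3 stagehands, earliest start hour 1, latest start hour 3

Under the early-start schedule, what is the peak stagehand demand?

12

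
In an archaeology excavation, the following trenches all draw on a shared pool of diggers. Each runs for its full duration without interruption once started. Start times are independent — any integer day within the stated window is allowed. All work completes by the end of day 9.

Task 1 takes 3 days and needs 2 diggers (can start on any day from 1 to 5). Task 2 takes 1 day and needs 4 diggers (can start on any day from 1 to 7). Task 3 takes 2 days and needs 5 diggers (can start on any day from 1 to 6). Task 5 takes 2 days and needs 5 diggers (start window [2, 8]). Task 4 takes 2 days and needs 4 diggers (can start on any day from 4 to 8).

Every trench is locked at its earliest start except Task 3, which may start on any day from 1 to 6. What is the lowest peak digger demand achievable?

7

Task 3@1: d1:11  d2:12  d3:7  d4:4  d5:4  d6:0  d7:0  d8:0  d9:0 → peak 12
Task 3@2: d1:6  d2:12  d3:12  d4:4  d5:4  d6:0  d7:0  d8:0  d9:0 → peak 12
Task 3@3: d1:6  d2:7  d3:12  d4:9  d5:4  d6:0  d7:0  d8:0  d9:0 → peak 12
Task 3@4: d1:6  d2:7  d3:7  d4:9  d5:9  d6:0  d7:0  d8:0  d9:0 → peak 9
Task 3@5: d1:6  d2:7  d3:7  d4:4  d5:9  d6:5  d7:0  d8:0  d9:0 → peak 9
Task 3@6: d1:6  d2:7  d3:7  d4:4  d5:4  d6:5  d7:5  d8:0  d9:0 → peak 7
Best is Task 3@6, peak 7.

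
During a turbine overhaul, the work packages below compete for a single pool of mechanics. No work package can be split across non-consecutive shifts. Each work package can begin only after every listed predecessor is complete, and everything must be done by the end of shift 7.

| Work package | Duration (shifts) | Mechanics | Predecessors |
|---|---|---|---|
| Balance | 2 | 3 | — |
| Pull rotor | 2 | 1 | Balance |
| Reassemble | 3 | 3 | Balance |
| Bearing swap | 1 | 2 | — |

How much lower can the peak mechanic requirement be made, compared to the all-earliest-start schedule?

2

Early-start peak: s1:5  s2:3  s3:4  s4:4  s5:3  s6:0  s7:0 ⇒ 5.
Leveled (Balance@1, Pull rotor@3, Reassemble@5, Bearing swap@3): s1:3  s2:3  s3:3  s4:1  s5:3  s6:3  s7:3 ⇒ 3.
Reduction 5 − 3 = 2.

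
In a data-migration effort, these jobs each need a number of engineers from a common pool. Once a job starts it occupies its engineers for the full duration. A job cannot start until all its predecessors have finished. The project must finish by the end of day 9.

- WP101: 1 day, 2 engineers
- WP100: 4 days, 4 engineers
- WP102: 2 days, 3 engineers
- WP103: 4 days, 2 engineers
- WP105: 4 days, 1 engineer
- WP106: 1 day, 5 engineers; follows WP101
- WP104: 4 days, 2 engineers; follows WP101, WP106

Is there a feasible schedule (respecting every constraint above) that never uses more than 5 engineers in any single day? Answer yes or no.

Total engineer-days = 49; over 9 days the average is 49/9 > 5, so some day must exceed 5.

no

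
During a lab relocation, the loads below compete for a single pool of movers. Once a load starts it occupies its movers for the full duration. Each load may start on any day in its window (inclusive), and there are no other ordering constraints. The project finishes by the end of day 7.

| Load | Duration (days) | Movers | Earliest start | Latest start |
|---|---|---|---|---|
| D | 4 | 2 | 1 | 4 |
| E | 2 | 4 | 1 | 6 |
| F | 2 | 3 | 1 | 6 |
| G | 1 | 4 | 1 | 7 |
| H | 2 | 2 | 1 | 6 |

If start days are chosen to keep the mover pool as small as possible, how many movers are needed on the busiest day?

Early-start (D@1, E@1, F@1, G@1, H@1) gives peak 15: d1:15  d2:11  d3:2  d4:2  d5:0  d6:0  d7:0.
Shift E→5, G→7, H→3.
Schedule D@1, E@5, F@1, G@7, H@3: d1:5  d2:5  d3:4  d4:4  d5:4  d6:4  d7:4 — peak 5.
Total mover-days = 30 over 7 days ⇒ peak ≥ ⌈30/7⌉ = 5, so 5 is optimal.

5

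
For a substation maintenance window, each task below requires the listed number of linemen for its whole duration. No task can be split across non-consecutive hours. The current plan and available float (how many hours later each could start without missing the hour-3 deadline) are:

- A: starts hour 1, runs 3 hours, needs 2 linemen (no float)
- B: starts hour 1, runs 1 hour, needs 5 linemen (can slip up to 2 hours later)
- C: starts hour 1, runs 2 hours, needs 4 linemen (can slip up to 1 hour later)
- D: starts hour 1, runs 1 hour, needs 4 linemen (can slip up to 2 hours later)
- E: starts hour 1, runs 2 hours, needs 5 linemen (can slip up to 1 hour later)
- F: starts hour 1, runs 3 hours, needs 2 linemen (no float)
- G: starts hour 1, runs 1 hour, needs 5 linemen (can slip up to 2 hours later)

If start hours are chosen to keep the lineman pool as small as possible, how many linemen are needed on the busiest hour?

Early-start (A@1, B@1, C@1, D@1, E@1, F@1, G@1) gives peak 27: h1:27  h2:13  h3:4.
Shift E→2, G→3.
Schedule A@1, B@1, C@1, D@1, E@2, F@1, G@3: h1:17  h2:13  h3:14 — peak 17.

17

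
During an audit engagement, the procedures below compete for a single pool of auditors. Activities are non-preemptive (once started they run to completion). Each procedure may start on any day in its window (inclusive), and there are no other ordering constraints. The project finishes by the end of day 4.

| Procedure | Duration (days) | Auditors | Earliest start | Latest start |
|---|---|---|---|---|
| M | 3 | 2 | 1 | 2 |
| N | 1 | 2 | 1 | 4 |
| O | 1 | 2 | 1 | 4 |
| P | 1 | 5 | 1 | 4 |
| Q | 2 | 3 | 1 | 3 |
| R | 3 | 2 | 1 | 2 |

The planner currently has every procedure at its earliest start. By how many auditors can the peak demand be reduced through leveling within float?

Early-start peak: d1:16  d2:7  d3:4  d4:0 ⇒ 16.
Leveled (M@1, N@1, O@1, P@4, Q@2, R@2): d1:6  d2:7  d3:7  d4:7 ⇒ 7.
Reduction 16 − 7 = 9.

9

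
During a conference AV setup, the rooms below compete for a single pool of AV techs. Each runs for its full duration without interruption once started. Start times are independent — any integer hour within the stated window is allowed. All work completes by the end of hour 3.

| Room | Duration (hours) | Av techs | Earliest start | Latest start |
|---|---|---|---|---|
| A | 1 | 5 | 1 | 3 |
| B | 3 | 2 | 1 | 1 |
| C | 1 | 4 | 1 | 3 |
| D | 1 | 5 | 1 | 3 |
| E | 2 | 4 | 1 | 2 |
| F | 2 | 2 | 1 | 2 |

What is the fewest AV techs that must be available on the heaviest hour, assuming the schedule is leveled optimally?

12

Early-start (A@1, B@1, C@1, D@1, E@1, F@1) gives peak 22: h1:22  h2:8  h3:2.
Shift C→2, E→2, F→2.
Schedule A@1, B@1, C@2, D@1, E@2, F@2: h1:12  h2:12  h3:8 — peak 12.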